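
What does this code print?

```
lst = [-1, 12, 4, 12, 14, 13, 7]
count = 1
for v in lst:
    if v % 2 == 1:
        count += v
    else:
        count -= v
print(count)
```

-22

v=-1: odd, count = 1+(-1) = 0
v=12: not odd, count = 0-12 = -12
v=4: not odd, count = (-12)-4 = -16
v=12: not odd, count = (-16)-12 = -28
v=14: not odd, count = (-28)-14 = -42
v=13: odd, count = (-42)+13 = -29
v=7: odd, count = (-29)+7 = -22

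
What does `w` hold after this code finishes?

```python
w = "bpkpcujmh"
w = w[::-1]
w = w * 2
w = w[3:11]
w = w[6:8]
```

'hm'

reverse → 'hmjucpkpb'
repeat ×2 → 'hmjucpkpbhmjucpkpb'
slice [3:11] → 'ucpkpbhm'
slice [6:8] → 'hm'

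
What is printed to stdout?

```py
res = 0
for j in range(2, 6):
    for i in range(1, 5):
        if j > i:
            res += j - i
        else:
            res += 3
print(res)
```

j=2,i=1: 2>1, res = 0+1 = 1
j=2,i=2: not 2>2, res = 1+3 = 4
j=2,i=3: not 2>3, res = 4+3 = 7
j=2,i=4: not 2>4, res = 7+3 = 10
j=3,i=1: 3>1, res = 10+2 = 12
j=3,i=2: 3>2, res = 12+1 = 13
j=3,i=3: not 3>3, res = 13+3 = 16
j=3,i=4: not 3>4, res = 16+3 = 19
j=4,i=1: 4>1, res = 19+3 = 22
j=4,i=2: 4>2, res = 22+2 = 24
j=4,i=3: 4>3, res = 24+1 = 25
j=4,i=4: not 4>4, res = 25+3 = 28
j=5,i=1: 5>1, res = 28+4 = 32
j=5,i=2: 5>2, res = 32+3 = 35
j=5,i=3: 5>3, res = 35+2 = 37
j=5,i=4: 5>4, res = 37+1 = 38

38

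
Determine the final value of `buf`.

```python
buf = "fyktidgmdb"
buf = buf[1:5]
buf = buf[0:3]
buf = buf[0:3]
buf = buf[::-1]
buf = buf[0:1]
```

slice [1:5] → 'ykti'
slice [0:3] → 'ykt'
slice [0:3] → 'ykt'
reverse → 'tky'
slice [0:1] → 't'

't'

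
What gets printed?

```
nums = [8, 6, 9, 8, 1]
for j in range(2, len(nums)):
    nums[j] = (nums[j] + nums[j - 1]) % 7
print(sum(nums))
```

20

j=2: nums[2] = (9+6)%7 = 1 → [8, 6, 1, 8, 1]
j=3: nums[3] = (8+1)%7 = 2 → [8, 6, 1, 2, 1]
j=4: nums[4] = (1+2)%7 = 3 → [8, 6, 1, 2, 3]
sum = 20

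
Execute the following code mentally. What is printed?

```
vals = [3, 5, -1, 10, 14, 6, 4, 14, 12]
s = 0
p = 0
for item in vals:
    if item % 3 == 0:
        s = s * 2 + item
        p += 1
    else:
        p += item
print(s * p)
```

1764

item=3: %3==0, s = 0*2+3 = 3; p=1
item=5: not %3==0; p=6
item=-1: not %3==0; p=5
item=10: not %3==0; p=15
item=14: not %3==0; p=29
item=6: %3==0, s = 3*2+6 = 12; p=30
item=4: not %3==0; p=34
item=14: not %3==0; p=48
item=12: %3==0, s = 12*2+12 = 36; p=49
s*p = 36*49 = 1764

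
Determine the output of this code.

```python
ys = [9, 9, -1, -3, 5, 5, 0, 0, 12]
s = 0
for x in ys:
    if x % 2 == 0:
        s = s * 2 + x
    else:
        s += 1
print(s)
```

60

x=9: not even, s = 0+1 = 1
x=9: not even, s = 1+1 = 2
x=-1: not even, s = 2+1 = 3
x=-3: not even, s = 3+1 = 4
x=5: not even, s = 4+1 = 5
x=5: not even, s = 5+1 = 6
x=0: even, s = 6*2+0 = 12
x=0: even, s = 12*2+0 = 24
x=12: even, s = 24*2+12 = 60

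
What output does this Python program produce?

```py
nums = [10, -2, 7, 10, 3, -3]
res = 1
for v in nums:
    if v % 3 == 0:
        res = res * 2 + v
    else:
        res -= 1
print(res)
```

v=10: not %3==0, res = 1-1 = 0
v=-2: not %3==0, res = 0-1 = -1
v=7: not %3==0, res = (-1)-1 = -2
v=10: not %3==0, res = (-2)-1 = -3
v=3: %3==0, res = (-3)*2+3 = -3
v=-3: %3==0, res = (-3)*2+(-3) = -9

-9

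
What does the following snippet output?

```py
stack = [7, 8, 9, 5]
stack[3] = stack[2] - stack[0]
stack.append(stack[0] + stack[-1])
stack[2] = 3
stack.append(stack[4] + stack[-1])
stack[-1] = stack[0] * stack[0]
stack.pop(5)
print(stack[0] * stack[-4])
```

stack[3] = stack[2]-stack[0] = 9-7 = 2 → [7, 8, 9, 2]
append stack[0]+stack[-1] = 7+2 = 9 → [7, 8, 9, 2, 9]
stack[2] = 3 → [7, 8, 3, 2, 9]
append stack[4]+stack[-1] = 9+9 = 18 → [7, 8, 3, 2, 9, 18]
stack[-1] = stack[0]*stack[0] = 7*7 = 49 → [7, 8, 3, 2, 9, 49]
pop(5) removes 49 → [7, 8, 3, 2, 9]
stack[0]*stack[-4] = 7*8 = 56

56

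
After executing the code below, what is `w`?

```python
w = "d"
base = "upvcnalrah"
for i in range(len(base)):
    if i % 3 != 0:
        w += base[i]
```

i=0: skip
i=1: add 'p' → 'dp'
i=2: add 'v' → 'dpv'
i=3: skip
i=4: add 'n' → 'dpvn'
i=5: add 'a' → 'dpvna'
i=6: skip
i=7: add 'r' → 'dpvnar'
i=8: add 'a' → 'dpvnara'
i=9: skip

'dpvnara'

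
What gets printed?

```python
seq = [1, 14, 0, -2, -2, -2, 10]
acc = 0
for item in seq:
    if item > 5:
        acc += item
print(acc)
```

24

item=1: not >5
item=14: >5, acc = 0+14 = 14
item=0: not >5
item=-2: not >5
item=-2: not >5
item=-2: not >5
item=10: >5, acc = 14+10 = 24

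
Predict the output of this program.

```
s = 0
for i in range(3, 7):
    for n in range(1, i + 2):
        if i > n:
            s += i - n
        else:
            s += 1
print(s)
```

i=3,n=1: 3>1, s = 0+2 = 2
i=3,n=2: 3>2, s = 2+1 = 3
i=3,n=3: not 3>3, s = 3+1 = 4
i=3,n=4: not 3>4, s = 4+1 = 5
i=4,n=1: 4>1, s = 5+3 = 8
i=4,n=2: 4>2, s = 8+2 = 10
i=4,n=3: 4>3, s = 10+1 = 11
i=4,n=4: not 4>4, s = 11+1 = 12
i=4,n=5: not 4>5, s = 12+1 = 13
i=5,n=1: 5>1, s = 13+4 = 17
i=5,n=2: 5>2, s = 17+3 = 20
i=5,n=3: 5>3, s = 20+2 = 22
i=5,n=4: 5>4, s = 22+1 = 23
i=5,n=5: not 5>5, s = 23+1 = 24
i=5,n=6: not 5>6, s = 24+1 = 25
i=6,n=1: 6>1, s = 25+5 = 30
i=6,n=2: 6>2, s = 30+4 = 34
i=6,n=3: 6>3, s = 34+3 = 37
i=6,n=4: 6>4, s = 37+2 = 39
i=6,n=5: 6>5, s = 39+1 = 40
i=6,n=6: not 6>6, s = 40+1 = 41
i=6,n=7: not 6>7, s = 41+1 = 42

42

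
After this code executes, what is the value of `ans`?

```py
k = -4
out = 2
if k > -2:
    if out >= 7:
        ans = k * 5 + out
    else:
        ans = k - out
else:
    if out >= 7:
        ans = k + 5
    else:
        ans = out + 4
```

k=-4, out=2
k > -2 is False; out >= 7 is False
→ ans = out + 4 = 6

6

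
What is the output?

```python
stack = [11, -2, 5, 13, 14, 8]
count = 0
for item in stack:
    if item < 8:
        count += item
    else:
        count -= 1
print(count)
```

-1

item=11: not <8, count = 0-1 = -1
item=-2: <8, count = (-1)+(-2) = -3
item=5: <8, count = (-3)+5 = 2
item=13: not <8, count = 2-1 = 1
item=14: not <8, count = 1-1 = 0
item=8: not <8, count = 0-1 = -1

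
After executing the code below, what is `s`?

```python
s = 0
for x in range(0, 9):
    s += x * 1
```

x=0: s = 0+0*1 = 0
x=1: s = 0+1*1 = 1
x=2: s = 1+2*1 = 3
x=3: s = 3+3*1 = 6
x=4: s = 6+4*1 = 10
x=5: s = 10+5*1 = 15
x=6: s = 15+6*1 = 21
x=7: s = 21+7*1 = 28
x=8: s = 28+8*1 = 36

36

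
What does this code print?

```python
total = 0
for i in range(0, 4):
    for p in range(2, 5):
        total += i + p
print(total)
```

i=0,p=2: total = 0+2 = 2
i=0,p=3: total = 2+3 = 5
i=0,p=4: total = 5+4 = 9
i=1,p=2: total = 9+3 = 12
i=1,p=3: total = 12+4 = 16
i=1,p=4: total = 16+5 = 21
i=2,p=2: total = 21+4 = 25
i=2,p=3: total = 25+5 = 30
i=2,p=4: total = 30+6 = 36
i=3,p=2: total = 36+5 = 41
i=3,p=3: total = 41+6 = 47
i=3,p=4: total = 47+7 = 54

54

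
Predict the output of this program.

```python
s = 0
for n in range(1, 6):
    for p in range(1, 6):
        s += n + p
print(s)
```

150

n=1,p=1: s = 0+2 = 2
n=1,p=2: s = 2+3 = 5
n=1,p=3: s = 5+4 = 9
n=1,p=4: s = 9+5 = 14
n=1,p=5: s = 14+6 = 20
n=2,p=1: s = 20+3 = 23
n=2,p=2: s = 23+4 = 27
n=2,p=3: s = 27+5 = 32
n=2,p=4: s = 32+6 = 38
n=2,p=5: s = 38+7 = 45
n=3,p=1: s = 45+4 = 49
n=3,p=2: s = 49+5 = 54
n=3,p=3: s = 54+6 = 60
n=3,p=4: s = 60+7 = 67
n=3,p=5: s = 67+8 = 75
n=4,p=1: s = 75+5 = 80
n=4,p=2: s = 80+6 = 86
n=4,p=3: s = 86+7 = 93
n=4,p=4: s = 93+8 = 101
n=4,p=5: s = 101+9 = 110
n=5,p=1: s = 110+6 = 116
n=5,p=2: s = 116+7 = 123
n=5,p=3: s = 123+8 = 131
n=5,p=4: s = 131+9 = 140
n=5,p=5: s = 140+10 = 150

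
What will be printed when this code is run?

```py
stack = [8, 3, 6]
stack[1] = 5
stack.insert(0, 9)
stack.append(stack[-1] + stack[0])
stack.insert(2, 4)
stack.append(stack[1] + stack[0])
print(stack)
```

stack[1] = 5 → [8, 5, 6]
insert 9 at 0 → [9, 8, 5, 6]
append stack[-1]+stack[0] = 6+9 = 15 → [9, 8, 5, 6, 15]
insert 4 at 2 → [9, 8, 4, 5, 6, 15]
append stack[1]+stack[0] = 8+9 = 17 → [9, 8, 4, 5, 6, 15, 17]

[9, 8, 4, 5, 6, 15, 17]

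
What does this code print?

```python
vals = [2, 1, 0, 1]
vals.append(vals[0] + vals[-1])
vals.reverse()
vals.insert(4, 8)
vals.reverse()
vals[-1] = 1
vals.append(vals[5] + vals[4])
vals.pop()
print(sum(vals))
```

append vals[0]+vals[-1] = 2+1 = 3 → [2, 1, 0, 1, 3]
reverse → [3, 1, 0, 1, 2]
insert 8 at 4 → [3, 1, 0, 1, 8, 2]
reverse → [2, 8, 1, 0, 1, 3]
vals[-1] = 1 → [2, 8, 1, 0, 1, 1]
append vals[5]+vals[4] = 1+1 = 2 → [2, 8, 1, 0, 1, 1, 2]
pop() removes 2 → [2, 8, 1, 0, 1, 1]
sum = 13

13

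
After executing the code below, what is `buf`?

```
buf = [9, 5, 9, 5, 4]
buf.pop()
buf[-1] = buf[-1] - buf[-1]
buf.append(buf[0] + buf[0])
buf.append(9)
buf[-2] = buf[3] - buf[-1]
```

[9, 5, 9, 0, -9, 9]

pop() removes 4 → [9, 5, 9, 5]
buf[-1] = buf[-1]-buf[-1] = 5-5 = 0 → [9, 5, 9, 0]
append buf[0]+buf[0] = 9+9 = 18 → [9, 5, 9, 0, 18]
append 9 → [9, 5, 9, 0, 18, 9]
buf[-2] = buf[3]-buf[-1] = 0-9 = -9 → [9, 5, 9, 0, -9, 9]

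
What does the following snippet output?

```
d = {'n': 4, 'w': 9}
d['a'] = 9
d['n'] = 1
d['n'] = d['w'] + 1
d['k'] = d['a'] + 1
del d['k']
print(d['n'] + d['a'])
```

19

d['a'] = 9 → {'n': 4, 'w': 9, 'a': 9}
d['n'] = 1 → {'n': 1, 'w': 9, 'a': 9}
d['n'] = d['w']+1 = 10 → {'n': 10, 'w': 9, 'a': 9}
d['k'] = d['a']+1 = 10 → {'n': 10, 'w': 9, 'a': 9, 'k': 10}
del 'k' → {'n': 10, 'w': 9, 'a': 9}
d['n']+d['a'] = 10+9 = 19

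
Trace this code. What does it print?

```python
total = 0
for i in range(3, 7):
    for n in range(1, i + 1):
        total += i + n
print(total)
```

i=3,n=1: total = 0+4 = 4
i=3,n=2: total = 4+5 = 9
i=3,n=3: total = 9+6 = 15
i=4,n=1: total = 15+5 = 20
i=4,n=2: total = 20+6 = 26
i=4,n=3: total = 26+7 = 33
i=4,n=4: total = 33+8 = 41
i=5,n=1: total = 41+6 = 47
i=5,n=2: total = 47+7 = 54
i=5,n=3: total = 54+8 = 62
i=5,n=4: total = 62+9 = 71
i=5,n=5: total = 71+10 = 81
i=6,n=1: total = 81+7 = 88
i=6,n=2: total = 88+8 = 96
i=6,n=3: total = 96+9 = 105
i=6,n=4: total = 105+10 = 115
i=6,n=5: total = 115+11 = 126
i=6,n=6: total = 126+12 = 138

138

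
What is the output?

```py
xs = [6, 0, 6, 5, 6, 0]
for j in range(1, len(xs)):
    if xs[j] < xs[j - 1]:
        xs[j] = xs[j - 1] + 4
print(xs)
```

[6, 10, 14, 18, 22, 26]

j=1: 0<6, xs[1] = 6+4 = 10 → [6, 10, 6, 5, 6, 0]
j=2: 6<10, xs[2] = 10+4 = 14 → [6, 10, 14, 5, 6, 0]
j=3: 5<14, xs[3] = 14+4 = 18 → [6, 10, 14, 18, 6, 0]
j=4: 6<18, xs[4] = 18+4 = 22 → [6, 10, 14, 18, 22, 0]
j=5: 0<22, xs[5] = 22+4 = 26 → [6, 10, 14, 18, 22, 26]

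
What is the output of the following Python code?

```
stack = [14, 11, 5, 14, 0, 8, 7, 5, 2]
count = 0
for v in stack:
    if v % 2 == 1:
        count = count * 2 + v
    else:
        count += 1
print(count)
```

v=14: not odd, count = 0+1 = 1
v=11: odd, count = 1*2+11 = 13
v=5: odd, count = 13*2+5 = 31
v=14: not odd, count = 31+1 = 32
v=0: not odd, count = 32+1 = 33
v=8: not odd, count = 33+1 = 34
v=7: odd, count = 34*2+7 = 75
v=5: odd, count = 75*2+5 = 155
v=2: not odd, count = 155+1 = 156

156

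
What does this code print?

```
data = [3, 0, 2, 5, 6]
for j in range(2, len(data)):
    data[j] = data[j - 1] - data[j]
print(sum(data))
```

j=2: data[2] = 0-2 = -2 → [3, 0, -2, 5, 6]
j=3: data[3] = (-2)-5 = -7 → [3, 0, -2, -7, 6]
j=4: data[4] = (-7)-6 = -13 → [3, 0, -2, -7, -13]
sum = -19

-19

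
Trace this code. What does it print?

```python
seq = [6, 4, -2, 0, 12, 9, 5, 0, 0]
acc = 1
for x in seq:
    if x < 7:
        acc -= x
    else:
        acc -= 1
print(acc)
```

x=6: <7, acc = 1-6 = -5
x=4: <7, acc = (-5)-4 = -9
x=-2: <7, acc = (-9)-(-2) = -7
x=0: <7, acc = (-7)-0 = -7
x=12: not <7, acc = (-7)-1 = -8
x=9: not <7, acc = (-8)-1 = -9
x=5: <7, acc = (-9)-5 = -14
x=0: <7, acc = (-14)-0 = -14
x=0: <7, acc = (-14)-0 = -14

-14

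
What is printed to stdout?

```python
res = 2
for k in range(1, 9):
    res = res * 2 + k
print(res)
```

k=1: res = 2*2+1 = 5
k=2: res = 5*2+2 = 12
k=3: res = 12*2+3 = 27
k=4: res = 27*2+4 = 58
k=5: res = 58*2+5 = 121
k=6: res = 121*2+6 = 248
k=7: res = 248*2+7 = 503
k=8: res = 503*2+8 = 1014

1014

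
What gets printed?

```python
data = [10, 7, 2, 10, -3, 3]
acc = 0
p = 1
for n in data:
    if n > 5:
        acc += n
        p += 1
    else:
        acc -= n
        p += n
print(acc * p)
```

n=10: >5, acc = 0+10 = 10; p=2
n=7: >5, acc = 10+7 = 17; p=3
n=2: not >5, acc = 17-2 = 15; p=5
n=10: >5, acc = 15+10 = 25; p=6
n=-3: not >5, acc = 25-(-3) = 28; p=3
n=3: not >5, acc = 28-3 = 25; p=6
acc*p = 25*6 = 150

150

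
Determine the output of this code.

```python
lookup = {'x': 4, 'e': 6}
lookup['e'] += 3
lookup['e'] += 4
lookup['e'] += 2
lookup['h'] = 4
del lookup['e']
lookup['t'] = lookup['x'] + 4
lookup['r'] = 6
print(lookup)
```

{'x': 4, 'h': 4, 't': 8, 'r': 6}

lookup['e'] = 6+3 = 9 → {'x': 4, 'e': 9}
lookup['e'] = 9+4 = 13 → {'x': 4, 'e': 13}
lookup['e'] = 13+2 = 15 → {'x': 4, 'e': 15}
lookup['h'] = 4 → {'x': 4, 'e': 15, 'h': 4}
del 'e' → {'x': 4, 'h': 4}
lookup['t'] = lookup['x']+4 = 8 → {'x': 4, 'h': 4, 't': 8}
lookup['r'] = 6 → {'x': 4, 'h': 4, 't': 8, 'r': 6}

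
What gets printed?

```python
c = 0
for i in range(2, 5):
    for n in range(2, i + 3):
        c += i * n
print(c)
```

i=2,n=2: c = 0+4 = 4
i=2,n=3: c = 4+6 = 10
i=2,n=4: c = 10+8 = 18
i=3,n=2: c = 18+6 = 24
i=3,n=3: c = 24+9 = 33
i=3,n=4: c = 33+12 = 45
i=3,n=5: c = 45+15 = 60
i=4,n=2: c = 60+8 = 68
i=4,n=3: c = 68+12 = 80
i=4,n=4: c = 80+16 = 96
i=4,n=5: c = 96+20 = 116
i=4,n=6: c = 116+24 = 140

140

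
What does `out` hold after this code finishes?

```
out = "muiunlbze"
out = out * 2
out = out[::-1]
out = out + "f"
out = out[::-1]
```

'fmuiunlbzemuiunlbze'

repeat ×2 → 'muiunlbzemuiunlbze'
reverse → 'ezblnuiumezblnuium'
+ 'f' → 'ezblnuiumezblnuiumf'
reverse → 'fmuiunlbzemuiunlbze'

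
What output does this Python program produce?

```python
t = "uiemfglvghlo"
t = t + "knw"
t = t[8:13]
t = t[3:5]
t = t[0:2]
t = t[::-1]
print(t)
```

ko

+ 'knw' → 'uiemfglvghloknw'
slice [8:13] → 'ghlok'
slice [3:5] → 'ok'
slice [0:2] → 'ok'
reverse → 'ko'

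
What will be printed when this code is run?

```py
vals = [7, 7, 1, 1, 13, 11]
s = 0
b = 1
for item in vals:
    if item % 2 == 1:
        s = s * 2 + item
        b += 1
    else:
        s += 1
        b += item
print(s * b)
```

item=7: odd, s = 0*2+7 = 7; b=2
item=7: odd, s = 7*2+7 = 21; b=3
item=1: odd, s = 21*2+1 = 43; b=4
item=1: odd, s = 43*2+1 = 87; b=5
item=13: odd, s = 87*2+13 = 187; b=6
item=11: odd, s = 187*2+11 = 385; b=7
s*b = 385*7 = 2695

2695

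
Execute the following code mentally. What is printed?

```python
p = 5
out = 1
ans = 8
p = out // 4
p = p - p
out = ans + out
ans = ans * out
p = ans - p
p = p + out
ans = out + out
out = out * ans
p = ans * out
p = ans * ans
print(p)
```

p = 1//4 = 0
p = 0-0 = 0
out = 8+1 = 9
ans = 8*9 = 72
p = 72-0 = 72
p = 72+9 = 81
ans = 9+9 = 18
out = 9*18 = 162
p = 18*162 = 2916
p = 18*18 = 324

324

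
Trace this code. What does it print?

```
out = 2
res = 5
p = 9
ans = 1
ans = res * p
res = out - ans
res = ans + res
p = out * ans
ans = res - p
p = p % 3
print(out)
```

ans = 5*9 = 45
res = 2-45 = -43
res = 45+(-43) = 2
p = 2*45 = 90
ans = 2-90 = -88
p = 90%3 = 0

2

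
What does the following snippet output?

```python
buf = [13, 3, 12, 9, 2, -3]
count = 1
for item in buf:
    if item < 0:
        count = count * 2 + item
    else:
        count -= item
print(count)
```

item=13: not <0, count = 1-13 = -12
item=3: not <0, count = (-12)-3 = -15
item=12: not <0, count = (-15)-12 = -27
item=9: not <0, count = (-27)-9 = -36
item=2: not <0, count = (-36)-2 = -38
item=-3: <0, count = (-38)*2+(-3) = -79

-79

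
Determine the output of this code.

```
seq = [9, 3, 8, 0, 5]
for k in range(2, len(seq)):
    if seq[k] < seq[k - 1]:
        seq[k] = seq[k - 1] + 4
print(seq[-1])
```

k=2: 8>=3, unchanged → [9, 3, 8, 0, 5]
k=3: 0<8, seq[3] = 8+4 = 12 → [9, 3, 8, 12, 5]
k=4: 5<12, seq[4] = 12+4 = 16 → [9, 3, 8, 12, 16]

16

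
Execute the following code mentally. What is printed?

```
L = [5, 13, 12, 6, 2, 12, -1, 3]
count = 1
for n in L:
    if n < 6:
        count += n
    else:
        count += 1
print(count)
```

14

n=5: <6, count = 1+5 = 6
n=13: not <6, count = 6+1 = 7
n=12: not <6, count = 7+1 = 8
n=6: not <6, count = 8+1 = 9
n=2: <6, count = 9+2 = 11
n=12: not <6, count = 11+1 = 12
n=-1: <6, count = 12+(-1) = 11
n=3: <6, count = 11+3 = 14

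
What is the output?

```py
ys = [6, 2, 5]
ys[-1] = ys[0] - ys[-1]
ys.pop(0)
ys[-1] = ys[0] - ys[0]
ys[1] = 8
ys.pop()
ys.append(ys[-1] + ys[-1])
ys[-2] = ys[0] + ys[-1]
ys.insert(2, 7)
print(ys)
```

[6, 4, 7]

ys[-1] = ys[0]-ys[-1] = 6-5 = 1 → [6, 2, 1]
pop(0) removes 6 → [2, 1]
ys[-1] = ys[0]-ys[0] = 2-2 = 0 → [2, 0]
ys[1] = 8 → [2, 8]
pop() removes 8 → [2]
append ys[-1]+ys[-1] = 2+2 = 4 → [2, 4]
ys[-2] = ys[0]+ys[-1] = 2+4 = 6 → [6, 4]
insert 7 at 2 → [6, 4, 7]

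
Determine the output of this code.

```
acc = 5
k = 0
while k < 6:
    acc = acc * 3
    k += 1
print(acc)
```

3645

k=0: acc = 5*3 = 15
k=1: acc = 15*3 = 45
k=2: acc = 45*3 = 135
k=3: acc = 135*3 = 405
k=4: acc = 405*3 = 1215
k=5: acc = 1215*3 = 3645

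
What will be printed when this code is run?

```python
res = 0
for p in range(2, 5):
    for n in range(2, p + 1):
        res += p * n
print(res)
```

p=2,n=2: res = 0+4 = 4
p=3,n=2: res = 4+6 = 10
p=3,n=3: res = 10+9 = 19
p=4,n=2: res = 19+8 = 27
p=4,n=3: res = 27+12 = 39
p=4,n=4: res = 39+16 = 55

55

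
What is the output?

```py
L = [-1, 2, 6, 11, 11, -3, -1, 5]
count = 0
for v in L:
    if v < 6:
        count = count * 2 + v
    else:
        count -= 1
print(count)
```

-33

v=-1: <6, count = 0*2+(-1) = -1
v=2: <6, count = (-1)*2+2 = 0
v=6: not <6, count = 0-1 = -1
v=11: not <6, count = (-1)-1 = -2
v=11: not <6, count = (-2)-1 = -3
v=-3: <6, count = (-3)*2+(-3) = -9
v=-1: <6, count = (-9)*2+(-1) = -19
v=5: <6, count = (-19)*2+5 = -33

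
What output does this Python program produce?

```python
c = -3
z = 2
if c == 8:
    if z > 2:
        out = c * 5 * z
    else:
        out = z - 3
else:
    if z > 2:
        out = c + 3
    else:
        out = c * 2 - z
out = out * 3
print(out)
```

-24

c=-3, z=2
c == 8 is False; z > 2 is False
→ out = c * 2 - z = -8
out = (-8)*3 = -24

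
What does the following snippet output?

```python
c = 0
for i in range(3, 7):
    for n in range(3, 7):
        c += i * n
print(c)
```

i=3,n=3: c = 0+9 = 9
i=3,n=4: c = 9+12 = 21
i=3,n=5: c = 21+15 = 36
i=3,n=6: c = 36+18 = 54
i=4,n=3: c = 54+12 = 66
i=4,n=4: c = 66+16 = 82
i=4,n=5: c = 82+20 = 102
i=4,n=6: c = 102+24 = 126
i=5,n=3: c = 126+15 = 141
i=5,n=4: c = 141+20 = 161
i=5,n=5: c = 161+25 = 186
i=5,n=6: c = 186+30 = 216
i=6,n=3: c = 216+18 = 234
i=6,n=4: c = 234+24 = 258
i=6,n=5: c = 258+30 = 288
i=6,n=6: c = 288+36 = 324

324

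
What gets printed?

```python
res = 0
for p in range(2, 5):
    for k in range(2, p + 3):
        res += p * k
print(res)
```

140

p=2,k=2: res = 0+4 = 4
p=2,k=3: res = 4+6 = 10
p=2,k=4: res = 10+8 = 18
p=3,k=2: res = 18+6 = 24
p=3,k=3: res = 24+9 = 33
p=3,k=4: res = 33+12 = 45
p=3,k=5: res = 45+15 = 60
p=4,k=2: res = 60+8 = 68
p=4,k=3: res = 68+12 = 80
p=4,k=4: res = 80+16 = 96
p=4,k=5: res = 96+20 = 116
p=4,k=6: res = 116+24 = 140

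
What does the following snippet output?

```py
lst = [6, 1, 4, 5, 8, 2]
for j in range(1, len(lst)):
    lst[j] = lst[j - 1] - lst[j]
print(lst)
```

j=1: lst[1] = 6-1 = 5 → [6, 5, 4, 5, 8, 2]
j=2: lst[2] = 5-4 = 1 → [6, 5, 1, 5, 8, 2]
j=3: lst[3] = 1-5 = -4 → [6, 5, 1, -4, 8, 2]
j=4: lst[4] = (-4)-8 = -12 → [6, 5, 1, -4, -12, 2]
j=5: lst[5] = (-12)-2 = -14 → [6, 5, 1, -4, -12, -14]

[6, 5, 1, -4, -12, -14]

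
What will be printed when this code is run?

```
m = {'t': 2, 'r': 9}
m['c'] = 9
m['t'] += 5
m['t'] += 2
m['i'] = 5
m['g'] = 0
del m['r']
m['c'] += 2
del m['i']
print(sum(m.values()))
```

20

m['c'] = 9 → {'t': 2, 'r': 9, 'c': 9}
m['t'] = 2+5 = 7 → {'t': 7, 'r': 9, 'c': 9}
m['t'] = 7+2 = 9 → {'t': 9, 'r': 9, 'c': 9}
m['i'] = 5 → {'t': 9, 'r': 9, 'c': 9, 'i': 5}
m['g'] = 0 → {'t': 9, 'r': 9, 'c': 9, 'i': 5, 'g': 0}
del 'r' → {'t': 9, 'c': 9, 'i': 5, 'g': 0}
m['c'] = 9+2 = 11 → {'t': 9, 'c': 11, 'i': 5, 'g': 0}
del 'i' → {'t': 9, 'c': 11, 'g': 0}
sum of values = 20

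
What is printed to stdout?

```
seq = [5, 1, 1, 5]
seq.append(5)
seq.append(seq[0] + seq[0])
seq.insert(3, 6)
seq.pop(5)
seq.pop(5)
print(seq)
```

[5, 1, 1, 6, 5]

append 5 → [5, 1, 1, 5, 5]
append seq[0]+seq[0] = 5+5 = 10 → [5, 1, 1, 5, 5, 10]
insert 6 at 3 → [5, 1, 1, 6, 5, 5, 10]
pop(5) removes 5 → [5, 1, 1, 6, 5, 10]
pop(5) removes 10 → [5, 1, 1, 6, 5]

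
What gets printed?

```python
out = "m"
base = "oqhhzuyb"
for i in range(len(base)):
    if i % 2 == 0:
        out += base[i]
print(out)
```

i=0: add 'o' → 'mo'
i=1: skip
i=2: add 'h' → 'moh'
i=3: skip
i=4: add 'z' → 'mohz'
i=5: skip
i=6: add 'y' → 'mohzy'
i=7: skip

mohzy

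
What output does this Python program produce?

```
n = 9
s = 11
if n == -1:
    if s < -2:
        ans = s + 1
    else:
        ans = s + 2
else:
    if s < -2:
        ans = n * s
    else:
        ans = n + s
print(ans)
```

20

n=9, s=11
n == -1 is False; s < -2 is False
→ ans = n + s = 20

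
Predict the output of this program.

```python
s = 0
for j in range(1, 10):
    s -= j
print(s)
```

j=1: s = 0-1 = -1
j=2: s = (-1)-2 = -3
j=3: s = (-3)-3 = -6
j=4: s = (-6)-4 = -10
j=5: s = (-10)-5 = -15
j=6: s = (-15)-6 = -21
j=7: s = (-21)-7 = -28
j=8: s = (-28)-8 = -36
j=9: s = (-36)-9 = -45

-45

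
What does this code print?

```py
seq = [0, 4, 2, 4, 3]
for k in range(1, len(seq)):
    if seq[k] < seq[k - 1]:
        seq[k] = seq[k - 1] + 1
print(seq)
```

[0, 4, 5, 6, 7]

k=1: 4>=0, unchanged → [0, 4, 2, 4, 3]
k=2: 2<4, seq[2] = 4+1 = 5 → [0, 4, 5, 4, 3]
k=3: 4<5, seq[3] = 5+1 = 6 → [0, 4, 5, 6, 3]
k=4: 3<6, seq[4] = 6+1 = 7 → [0, 4, 5, 6, 7]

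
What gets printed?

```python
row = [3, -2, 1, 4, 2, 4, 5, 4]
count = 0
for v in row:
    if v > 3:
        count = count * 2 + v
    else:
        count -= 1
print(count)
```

6

v=3: not >3, count = 0-1 = -1
v=-2: not >3, count = (-1)-1 = -2
v=1: not >3, count = (-2)-1 = -3
v=4: >3, count = (-3)*2+4 = -2
v=2: not >3, count = (-2)-1 = -3
v=4: >3, count = (-3)*2+4 = -2
v=5: >3, count = (-2)*2+5 = 1
v=4: >3, count = 1*2+4 = 6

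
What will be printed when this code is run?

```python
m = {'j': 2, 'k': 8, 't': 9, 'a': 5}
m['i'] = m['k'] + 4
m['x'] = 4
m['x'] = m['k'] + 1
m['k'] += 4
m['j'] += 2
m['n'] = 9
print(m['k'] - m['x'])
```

m['i'] = m['k']+4 = 12 → {'j': 2, 'k': 8, 't': 9, 'a': 5, 'i': 12}
m['x'] = 4 → {'j': 2, 'k': 8, 't': 9, 'a': 5, 'i': 12, 'x': 4}
m['x'] = m['k']+1 = 9 → {'j': 2, 'k': 8, 't': 9, 'a': 5, 'i': 12, 'x': 9}
m['k'] = 8+4 = 12 → {'j': 2, 'k': 12, 't': 9, 'a': 5, 'i': 12, 'x': 9}
m['j'] = 2+2 = 4 → {'j': 4, 'k': 12, 't': 9, 'a': 5, 'i': 12, 'x': 9}
m['n'] = 9 → {'j': 4, 'k': 12, 't': 9, 'a': 5, 'i': 12, 'x': 9, 'n': 9}
m['k']-m['x'] = 12-9 = 3

3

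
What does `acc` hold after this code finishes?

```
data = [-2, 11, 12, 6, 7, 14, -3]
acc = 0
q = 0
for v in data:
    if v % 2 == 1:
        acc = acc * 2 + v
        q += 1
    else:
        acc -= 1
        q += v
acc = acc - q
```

4

v=-2: not odd, acc = 0-1 = -1; q=-2
v=11: odd, acc = (-1)*2+11 = 9; q=-1
v=12: not odd, acc = 9-1 = 8; q=11
v=6: not odd, acc = 8-1 = 7; q=17
v=7: odd, acc = 7*2+7 = 21; q=18
v=14: not odd, acc = 21-1 = 20; q=32
v=-3: odd, acc = 20*2+(-3) = 37; q=33
acc-q = 37-33 = 4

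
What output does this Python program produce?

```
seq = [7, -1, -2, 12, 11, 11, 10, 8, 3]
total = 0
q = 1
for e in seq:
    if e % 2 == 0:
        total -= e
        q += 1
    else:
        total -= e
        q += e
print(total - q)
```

e=7: not even, total = 0-7 = -7; q=8
e=-1: not even, total = (-7)-(-1) = -6; q=7
e=-2: even, total = (-6)-(-2) = -4; q=8
e=12: even, total = (-4)-12 = -16; q=9
e=11: not even, total = (-16)-11 = -27; q=20
e=11: not even, total = (-27)-11 = -38; q=31
e=10: even, total = (-38)-10 = -48; q=32
e=8: even, total = (-48)-8 = -56; q=33
e=3: not even, total = (-56)-3 = -59; q=36
total-q = (-59)-36 = -95

-95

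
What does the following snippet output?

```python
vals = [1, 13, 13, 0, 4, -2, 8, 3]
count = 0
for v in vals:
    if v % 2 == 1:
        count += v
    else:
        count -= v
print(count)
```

v=1: odd, count = 0+1 = 1
v=13: odd, count = 1+13 = 14
v=13: odd, count = 14+13 = 27
v=0: not odd, count = 27-0 = 27
v=4: not odd, count = 27-4 = 23
v=-2: not odd, count = 23-(-2) = 25
v=8: not odd, count = 25-8 = 17
v=3: odd, count = 17+3 = 20

20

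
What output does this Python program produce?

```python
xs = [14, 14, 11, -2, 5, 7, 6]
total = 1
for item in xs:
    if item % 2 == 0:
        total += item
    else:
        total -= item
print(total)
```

item=14: even, total = 1+14 = 15
item=14: even, total = 15+14 = 29
item=11: not even, total = 29-11 = 18
item=-2: even, total = 18+(-2) = 16
item=5: not even, total = 16-5 = 11
item=7: not even, total = 11-7 = 4
item=6: even, total = 4+6 = 10

10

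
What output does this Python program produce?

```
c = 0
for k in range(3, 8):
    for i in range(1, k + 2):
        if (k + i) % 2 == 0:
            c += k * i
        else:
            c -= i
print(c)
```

k=3,i=1: even sum, c = 0+3 = 3
k=3,i=2: odd sum, c = 3-2 = 1
k=3,i=3: even sum, c = 1+9 = 10
k=3,i=4: odd sum, c = 10-4 = 6
k=4,i=1: odd sum, c = 6-1 = 5
k=4,i=2: even sum, c = 5+8 = 13
k=4,i=3: odd sum, c = 13-3 = 10
k=4,i=4: even sum, c = 10+16 = 26
k=4,i=5: odd sum, c = 26-5 = 21
k=5,i=1: even sum, c = 21+5 = 26
k=5,i=2: odd sum, c = 26-2 = 24
k=5,i=3: even sum, c = 24+15 = 39
k=5,i=4: odd sum, c = 39-4 = 35
k=5,i=5: even sum, c = 35+25 = 60
k=5,i=6: odd sum, c = 60-6 = 54
k=6,i=1: odd sum, c = 54-1 = 53
k=6,i=2: even sum, c = 53+12 = 65
k=6,i=3: odd sum, c = 65-3 = 62
k=6,i=4: even sum, c = 62+24 = 86
k=6,i=5: odd sum, c = 86-5 = 81
k=6,i=6: even sum, c = 81+36 = 117
k=6,i=7: odd sum, c = 117-7 = 110
k=7,i=1: even sum, c = 110+7 = 117
k=7,i=2: odd sum, c = 117-2 = 115
k=7,i=3: even sum, c = 115+21 = 136
k=7,i=4: odd sum, c = 136-4 = 132
k=7,i=5: even sum, c = 132+35 = 167
k=7,i=6: odd sum, c = 167-6 = 161
k=7,i=7: even sum, c = 161+49 = 210
k=7,i=8: odd sum, c = 210-8 = 202

202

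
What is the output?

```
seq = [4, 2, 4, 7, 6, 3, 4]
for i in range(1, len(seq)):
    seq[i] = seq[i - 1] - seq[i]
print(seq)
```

[4, 2, -2, -9, -15, -18, -22]

i=1: seq[1] = 4-2 = 2 → [4, 2, 4, 7, 6, 3, 4]
i=2: seq[2] = 2-4 = -2 → [4, 2, -2, 7, 6, 3, 4]
i=3: seq[3] = (-2)-7 = -9 → [4, 2, -2, -9, 6, 3, 4]
i=4: seq[4] = (-9)-6 = -15 → [4, 2, -2, -9, -15, 3, 4]
i=5: seq[5] = (-15)-3 = -18 → [4, 2, -2, -9, -15, -18, 4]
i=6: seq[6] = (-18)-4 = -22 → [4, 2, -2, -9, -15, -18, -22]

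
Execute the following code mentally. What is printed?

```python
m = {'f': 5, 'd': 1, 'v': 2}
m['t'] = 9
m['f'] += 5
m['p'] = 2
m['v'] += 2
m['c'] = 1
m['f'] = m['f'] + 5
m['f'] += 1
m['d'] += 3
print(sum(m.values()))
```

36

m['t'] = 9 → {'f': 5, 'd': 1, 'v': 2, 't': 9}
m['f'] = 5+5 = 10 → {'f': 10, 'd': 1, 'v': 2, 't': 9}
m['p'] = 2 → {'f': 10, 'd': 1, 'v': 2, 't': 9, 'p': 2}
m['v'] = 2+2 = 4 → {'f': 10, 'd': 1, 'v': 4, 't': 9, 'p': 2}
m['c'] = 1 → {'f': 10, 'd': 1, 'v': 4, 't': 9, 'p': 2, 'c': 1}
m['f'] = m['f']+5 = 15 → {'f': 15, 'd': 1, 'v': 4, 't': 9, 'p': 2, 'c': 1}
m['f'] = 15+1 = 16 → {'f': 16, 'd': 1, 'v': 4, 't': 9, 'p': 2, 'c': 1}
m['d'] = 1+3 = 4 → {'f': 16, 'd': 4, 'v': 4, 't': 9, 'p': 2, 'c': 1}
sum of values = 36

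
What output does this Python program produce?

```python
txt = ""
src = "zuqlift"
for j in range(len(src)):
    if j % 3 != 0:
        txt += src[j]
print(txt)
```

uqif

j=0: skip
j=1: add 'u' → 'u'
j=2: add 'q' → 'uq'
j=3: skip
j=4: add 'i' → 'uqi'
j=5: add 'f' → 'uqif'
j=6: skip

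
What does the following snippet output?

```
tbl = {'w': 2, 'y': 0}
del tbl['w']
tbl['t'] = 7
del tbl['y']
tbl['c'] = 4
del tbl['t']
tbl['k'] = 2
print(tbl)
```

del 'w' → {'y': 0}
tbl['t'] = 7 → {'y': 0, 't': 7}
del 'y' → {'t': 7}
tbl['c'] = 4 → {'t': 7, 'c': 4}
del 't' → {'c': 4}
tbl['k'] = 2 → {'c': 4, 'k': 2}

{'c': 4, 'k': 2}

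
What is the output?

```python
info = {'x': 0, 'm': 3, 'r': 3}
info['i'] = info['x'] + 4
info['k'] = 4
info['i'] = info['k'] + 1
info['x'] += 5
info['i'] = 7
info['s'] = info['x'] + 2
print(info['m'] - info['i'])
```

info['i'] = info['x']+4 = 4 → {'x': 0, 'm': 3, 'r': 3, 'i': 4}
info['k'] = 4 → {'x': 0, 'm': 3, 'r': 3, 'i': 4, 'k': 4}
info['i'] = info['k']+1 = 5 → {'x': 0, 'm': 3, 'r': 3, 'i': 5, 'k': 4}
info['x'] = 0+5 = 5 → {'x': 5, 'm': 3, 'r': 3, 'i': 5, 'k': 4}
info['i'] = 7 → {'x': 5, 'm': 3, 'r': 3, 'i': 7, 'k': 4}
info['s'] = info['x']+2 = 7 → {'x': 5, 'm': 3, 'r': 3, 'i': 7, 'k': 4, 's': 7}
info['m']-info['i'] = 3-7 = -4

-4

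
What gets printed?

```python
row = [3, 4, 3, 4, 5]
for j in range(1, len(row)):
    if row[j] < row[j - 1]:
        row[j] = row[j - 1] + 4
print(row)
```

[3, 4, 8, 12, 16]

j=1: 4>=3, unchanged → [3, 4, 3, 4, 5]
j=2: 3<4, row[2] = 4+4 = 8 → [3, 4, 8, 4, 5]
j=3: 4<8, row[3] = 8+4 = 12 → [3, 4, 8, 12, 5]
j=4: 5<12, row[4] = 12+4 = 16 → [3, 4, 8, 12, 16]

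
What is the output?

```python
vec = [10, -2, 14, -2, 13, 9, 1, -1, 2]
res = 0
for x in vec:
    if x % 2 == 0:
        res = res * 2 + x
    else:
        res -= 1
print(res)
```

x=10: even, res = 0*2+10 = 10
x=-2: even, res = 10*2+(-2) = 18
x=14: even, res = 18*2+14 = 50
x=-2: even, res = 50*2+(-2) = 98
x=13: not even, res = 98-1 = 97
x=9: not even, res = 97-1 = 96
x=1: not even, res = 96-1 = 95
x=-1: not even, res = 95-1 = 94
x=2: even, res = 94*2+2 = 190

190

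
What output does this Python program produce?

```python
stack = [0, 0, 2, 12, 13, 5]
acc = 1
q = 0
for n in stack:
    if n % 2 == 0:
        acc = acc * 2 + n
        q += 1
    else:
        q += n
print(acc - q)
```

n=0: even, acc = 1*2+0 = 2; q=1
n=0: even, acc = 2*2+0 = 4; q=2
n=2: even, acc = 4*2+2 = 10; q=3
n=12: even, acc = 10*2+12 = 32; q=4
n=13: not even; q=17
n=5: not even; q=22
acc-q = 32-22 = 10

10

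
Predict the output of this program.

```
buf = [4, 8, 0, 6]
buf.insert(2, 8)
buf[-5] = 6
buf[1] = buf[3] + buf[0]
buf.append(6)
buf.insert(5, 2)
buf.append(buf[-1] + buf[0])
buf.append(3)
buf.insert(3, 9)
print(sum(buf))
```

58

insert 8 at 2 → [4, 8, 8, 0, 6]
buf[-5] = 6 → [6, 8, 8, 0, 6]
buf[1] = buf[3]+buf[0] = 0+6 = 6 → [6, 6, 8, 0, 6]
append 6 → [6, 6, 8, 0, 6, 6]
insert 2 at 5 → [6, 6, 8, 0, 6, 2, 6]
append buf[-1]+buf[0] = 6+6 = 12 → [6, 6, 8, 0, 6, 2, 6, 12]
append 3 → [6, 6, 8, 0, 6, 2, 6, 12, 3]
insert 9 at 3 → [6, 6, 8, 9, 0, 6, 2, 6, 12, 3]
sum = 58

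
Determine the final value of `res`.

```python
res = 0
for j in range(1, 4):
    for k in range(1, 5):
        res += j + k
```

j=1,k=1: res = 0+2 = 2
j=1,k=2: res = 2+3 = 5
j=1,k=3: res = 5+4 = 9
j=1,k=4: res = 9+5 = 14
j=2,k=1: res = 14+3 = 17
j=2,k=2: res = 17+4 = 21
j=2,k=3: res = 21+5 = 26
j=2,k=4: res = 26+6 = 32
j=3,k=1: res = 32+4 = 36
j=3,k=2: res = 36+5 = 41
j=3,k=3: res = 41+6 = 47
j=3,k=4: res = 47+7 = 54

54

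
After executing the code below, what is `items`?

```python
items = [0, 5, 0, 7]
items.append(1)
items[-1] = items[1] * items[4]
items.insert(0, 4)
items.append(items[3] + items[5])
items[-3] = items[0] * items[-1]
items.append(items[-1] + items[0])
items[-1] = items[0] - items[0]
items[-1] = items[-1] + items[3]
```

[4, 0, 5, 0, 20, 5, 5, 0]

append 1 → [0, 5, 0, 7, 1]
items[-1] = items[1]*items[4] = 5*1 = 5 → [0, 5, 0, 7, 5]
insert 4 at 0 → [4, 0, 5, 0, 7, 5]
append items[3]+items[5] = 0+5 = 5 → [4, 0, 5, 0, 7, 5, 5]
items[-3] = items[0]*items[-1] = 4*5 = 20 → [4, 0, 5, 0, 20, 5, 5]
append items[-1]+items[0] = 5+4 = 9 → [4, 0, 5, 0, 20, 5, 5, 9]
items[-1] = items[0]-items[0] = 4-4 = 0 → [4, 0, 5, 0, 20, 5, 5, 0]
items[-1] = items[-1]+items[3] = 0+0 = 0 → [4, 0, 5, 0, 20, 5, 5, 0]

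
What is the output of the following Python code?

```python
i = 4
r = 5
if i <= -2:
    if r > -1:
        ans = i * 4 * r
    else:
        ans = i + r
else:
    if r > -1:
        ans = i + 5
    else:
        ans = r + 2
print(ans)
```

i=4, r=5
i <= -2 is False; r > -1 is True
→ ans = i + 5 = 9

9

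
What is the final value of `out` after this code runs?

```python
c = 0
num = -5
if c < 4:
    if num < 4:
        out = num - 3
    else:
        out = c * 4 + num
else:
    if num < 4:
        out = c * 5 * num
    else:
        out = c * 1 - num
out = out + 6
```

c=0, num=-5
c < 4 is True; num < 4 is True
→ out = num - 3 = -8
out = (-8)+6 = -2

-2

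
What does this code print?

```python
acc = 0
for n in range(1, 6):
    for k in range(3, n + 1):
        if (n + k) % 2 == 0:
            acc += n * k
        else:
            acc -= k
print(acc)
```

n=3,k=3: even sum, acc = 0+9 = 9
n=4,k=3: odd sum, acc = 9-3 = 6
n=4,k=4: even sum, acc = 6+16 = 22
n=5,k=3: even sum, acc = 22+15 = 37
n=5,k=4: odd sum, acc = 37-4 = 33
n=5,k=5: even sum, acc = 33+25 = 58

58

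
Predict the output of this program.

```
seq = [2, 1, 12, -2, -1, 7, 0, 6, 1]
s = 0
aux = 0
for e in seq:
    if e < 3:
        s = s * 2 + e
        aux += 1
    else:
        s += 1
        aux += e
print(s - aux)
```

e=2: <3, s = 0*2+2 = 2; aux=1
e=1: <3, s = 2*2+1 = 5; aux=2
e=12: not <3, s = 5+1 = 6; aux=14
e=-2: <3, s = 6*2+(-2) = 10; aux=15
e=-1: <3, s = 10*2+(-1) = 19; aux=16
e=7: not <3, s = 19+1 = 20; aux=23
e=0: <3, s = 20*2+0 = 40; aux=24
e=6: not <3, s = 40+1 = 41; aux=30
e=1: <3, s = 41*2+1 = 83; aux=31
s-aux = 83-31 = 52

52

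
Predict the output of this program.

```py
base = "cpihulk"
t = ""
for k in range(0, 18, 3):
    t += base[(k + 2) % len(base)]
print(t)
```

ilpuch

k=0: add base[2]='i' → 'i'
k=3: add base[5]='l' → 'il'
k=6: add base[1]='p' → 'ilp'
k=9: add base[4]='u' → 'ilpu'
k=12: add base[0]='c' → 'ilpuc'
k=15: add base[3]='h' → 'ilpuch'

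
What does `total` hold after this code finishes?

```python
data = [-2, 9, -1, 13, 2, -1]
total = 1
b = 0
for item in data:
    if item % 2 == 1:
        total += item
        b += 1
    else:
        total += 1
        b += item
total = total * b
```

item=-2: not odd, total = 1+1 = 2; b=-2
item=9: odd, total = 2+9 = 11; b=-1
item=-1: odd, total = 11+(-1) = 10; b=0
item=13: odd, total = 10+13 = 23; b=1
item=2: not odd, total = 23+1 = 24; b=3
item=-1: odd, total = 24+(-1) = 23; b=4
total*b = 23*4 = 92

92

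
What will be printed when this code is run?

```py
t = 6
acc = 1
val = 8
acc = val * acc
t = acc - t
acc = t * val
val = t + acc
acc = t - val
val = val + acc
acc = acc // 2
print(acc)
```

-8

acc = 8*1 = 8
t = 8-6 = 2
acc = 2*8 = 16
val = 2+16 = 18
acc = 2-18 = -16
val = 18+(-16) = 2
acc = (-16)//2 = -8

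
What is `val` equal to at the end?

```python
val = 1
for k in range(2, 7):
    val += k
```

k=2: val = 1+2 = 3
k=3: val = 3+3 = 6
k=4: val = 6+4 = 10
k=5: val = 10+5 = 15
k=6: val = 15+6 = 21

21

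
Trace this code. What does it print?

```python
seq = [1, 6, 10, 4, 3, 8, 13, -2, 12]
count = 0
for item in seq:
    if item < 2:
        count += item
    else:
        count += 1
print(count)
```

item=1: <2, count = 0+1 = 1
item=6: not <2, count = 1+1 = 2
item=10: not <2, count = 2+1 = 3
item=4: not <2, count = 3+1 = 4
item=3: not <2, count = 4+1 = 5
item=8: not <2, count = 5+1 = 6
item=13: not <2, count = 6+1 = 7
item=-2: <2, count = 7+(-2) = 5
item=12: not <2, count = 5+1 = 6

6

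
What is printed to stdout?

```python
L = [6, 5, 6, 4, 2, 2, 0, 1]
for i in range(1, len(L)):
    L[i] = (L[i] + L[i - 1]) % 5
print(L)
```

[6, 1, 2, 1, 3, 0, 0, 1]

i=1: L[1] = (5+6)%5 = 1 → [6, 1, 6, 4, 2, 2, 0, 1]
i=2: L[2] = (6+1)%5 = 2 → [6, 1, 2, 4, 2, 2, 0, 1]
i=3: L[3] = (4+2)%5 = 1 → [6, 1, 2, 1, 2, 2, 0, 1]
i=4: L[4] = (2+1)%5 = 3 → [6, 1, 2, 1, 3, 2, 0, 1]
i=5: L[5] = (2+3)%5 = 0 → [6, 1, 2, 1, 3, 0, 0, 1]
i=6: L[6] = (0+0)%5 = 0 → [6, 1, 2, 1, 3, 0, 0, 1]
i=7: L[7] = (1+0)%5 = 1 → [6, 1, 2, 1, 3, 0, 0, 1]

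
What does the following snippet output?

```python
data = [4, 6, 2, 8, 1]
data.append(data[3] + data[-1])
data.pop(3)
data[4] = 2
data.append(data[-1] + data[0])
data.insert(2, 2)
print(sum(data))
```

append data[3]+data[-1] = 8+1 = 9 → [4, 6, 2, 8, 1, 9]
pop(3) removes 8 → [4, 6, 2, 1, 9]
data[4] = 2 → [4, 6, 2, 1, 2]
append data[-1]+data[0] = 2+4 = 6 → [4, 6, 2, 1, 2, 6]
insert 2 at 2 → [4, 6, 2, 2, 1, 2, 6]
sum = 23

23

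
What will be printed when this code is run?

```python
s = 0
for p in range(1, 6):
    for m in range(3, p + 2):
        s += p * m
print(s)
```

p=2,m=3: s = 0+6 = 6
p=3,m=3: s = 6+9 = 15
p=3,m=4: s = 15+12 = 27
p=4,m=3: s = 27+12 = 39
p=4,m=4: s = 39+16 = 55
p=4,m=5: s = 55+20 = 75
p=5,m=3: s = 75+15 = 90
p=5,m=4: s = 90+20 = 110
p=5,m=5: s = 110+25 = 135
p=5,m=6: s = 135+30 = 165

165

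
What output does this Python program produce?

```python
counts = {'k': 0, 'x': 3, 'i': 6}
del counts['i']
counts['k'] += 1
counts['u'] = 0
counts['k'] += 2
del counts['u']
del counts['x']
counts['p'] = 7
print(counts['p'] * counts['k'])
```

21

del 'i' → {'k': 0, 'x': 3}
counts['k'] = 0+1 = 1 → {'k': 1, 'x': 3}
counts['u'] = 0 → {'k': 1, 'x': 3, 'u': 0}
counts['k'] = 1+2 = 3 → {'k': 3, 'x': 3, 'u': 0}
del 'u' → {'k': 3, 'x': 3}
del 'x' → {'k': 3}
counts['p'] = 7 → {'k': 3, 'p': 7}
counts['p']*counts['k'] = 7*3 = 21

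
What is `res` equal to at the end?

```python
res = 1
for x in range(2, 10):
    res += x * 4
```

177

x=2: res = 1+2*4 = 9
x=3: res = 9+3*4 = 21
x=4: res = 21+4*4 = 37
x=5: res = 37+5*4 = 57
x=6: res = 57+6*4 = 81
x=7: res = 81+7*4 = 109
x=8: res = 109+8*4 = 141
x=9: res = 141+9*4 = 177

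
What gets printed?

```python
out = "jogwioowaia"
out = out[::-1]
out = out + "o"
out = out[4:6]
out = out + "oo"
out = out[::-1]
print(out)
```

oooo

reverse → 'aiawooiwgoj'
+ 'o' → 'aiawooiwgojo'
slice [4:6] → 'oo'
+ 'oo' → 'oooo'
reverse → 'oooo'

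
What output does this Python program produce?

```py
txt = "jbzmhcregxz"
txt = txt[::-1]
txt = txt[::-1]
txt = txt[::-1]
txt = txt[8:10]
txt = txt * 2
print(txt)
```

zbzb

reverse → 'zxgerchmzbj'
reverse → 'jbzmhcregxz'
reverse → 'zxgerchmzbj'
slice [8:10] → 'zb'
repeat ×2 → 'zbzb'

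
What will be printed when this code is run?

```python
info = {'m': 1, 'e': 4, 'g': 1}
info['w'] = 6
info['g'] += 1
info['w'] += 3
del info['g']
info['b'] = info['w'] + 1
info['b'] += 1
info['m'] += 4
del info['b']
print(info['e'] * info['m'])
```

info['w'] = 6 → {'m': 1, 'e': 4, 'g': 1, 'w': 6}
info['g'] = 1+1 = 2 → {'m': 1, 'e': 4, 'g': 2, 'w': 6}
info['w'] = 6+3 = 9 → {'m': 1, 'e': 4, 'g': 2, 'w': 9}
del 'g' → {'m': 1, 'e': 4, 'w': 9}
info['b'] = info['w']+1 = 10 → {'m': 1, 'e': 4, 'w': 9, 'b': 10}
info['b'] = 10+1 = 11 → {'m': 1, 'e': 4, 'w': 9, 'b': 11}
info['m'] = 1+4 = 5 → {'m': 5, 'e': 4, 'w': 9, 'b': 11}
del 'b' → {'m': 5, 'e': 4, 'w': 9}
info['e']*info['m'] = 4*5 = 20

20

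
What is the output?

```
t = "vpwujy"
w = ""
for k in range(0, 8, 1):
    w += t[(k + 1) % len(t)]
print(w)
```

k=0: add t[1]='p' → 'p'
k=1: add t[2]='w' → 'pw'
k=2: add t[3]='u' → 'pwu'
k=3: add t[4]='j' → 'pwuj'
k=4: add t[5]='y' → 'pwujy'
k=5: add t[0]='v' → 'pwujyv'
k=6: add t[1]='p' → 'pwujyvp'
k=7: add t[2]='w' → 'pwujyvpw'

pwujyvpw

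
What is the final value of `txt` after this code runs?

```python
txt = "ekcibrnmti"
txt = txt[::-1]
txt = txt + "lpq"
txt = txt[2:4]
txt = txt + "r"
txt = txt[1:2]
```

'n'

reverse → 'itmnrbicke'
+ 'lpq' → 'itmnrbickelpq'
slice [2:4] → 'mn'
+ 'r' → 'mnr'
slice [1:2] → 'n'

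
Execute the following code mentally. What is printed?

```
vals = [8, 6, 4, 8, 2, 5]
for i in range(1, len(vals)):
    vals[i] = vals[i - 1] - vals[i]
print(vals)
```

i=1: vals[1] = 8-6 = 2 → [8, 2, 4, 8, 2, 5]
i=2: vals[2] = 2-4 = -2 → [8, 2, -2, 8, 2, 5]
i=3: vals[3] = (-2)-8 = -10 → [8, 2, -2, -10, 2, 5]
i=4: vals[4] = (-10)-2 = -12 → [8, 2, -2, -10, -12, 5]
i=5: vals[5] = (-12)-5 = -17 → [8, 2, -2, -10, -12, -17]

[8, 2, -2, -10, -12, -17]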